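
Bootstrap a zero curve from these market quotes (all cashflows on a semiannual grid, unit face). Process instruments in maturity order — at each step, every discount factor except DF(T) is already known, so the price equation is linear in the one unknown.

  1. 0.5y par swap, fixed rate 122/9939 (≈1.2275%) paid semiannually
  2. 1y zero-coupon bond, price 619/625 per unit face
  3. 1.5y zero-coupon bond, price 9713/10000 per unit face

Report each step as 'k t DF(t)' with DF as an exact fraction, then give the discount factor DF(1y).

step 1 [0.5y] swap r/2=61/9939: DF=(1 − 61/9939·(0))/(1+61/9939) = 9939/10000 ≈ 0.993900
step 2 [1y] zero: DF = P = 619/625 ≈ 0.990400
step 3 [1.5y] zero: DF = P = 9713/10000 ≈ 0.971300

1 1/2 9939/10000
2 1 619/625
3 3/2 9713/10000
DF(1y) = 619/625 ≈ 0.990400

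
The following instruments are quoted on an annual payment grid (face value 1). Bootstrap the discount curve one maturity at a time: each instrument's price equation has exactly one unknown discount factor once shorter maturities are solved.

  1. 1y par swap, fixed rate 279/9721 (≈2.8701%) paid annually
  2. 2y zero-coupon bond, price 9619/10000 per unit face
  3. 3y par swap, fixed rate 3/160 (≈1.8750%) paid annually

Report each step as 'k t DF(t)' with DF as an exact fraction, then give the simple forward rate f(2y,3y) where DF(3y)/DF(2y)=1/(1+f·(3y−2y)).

step 1 [1y] swap r/1=279/9721: DF=(1 − 279/9721·(0))/(1+279/9721) = 9721/10000 ≈ 0.972100
step 2 [2y] zero: DF = P = 9619/10000 ≈ 0.961900
step 3 [3y] swap r/1=3/160: DF=(1 − 3/160·(0.972100+0.961900))/(1+3/160) = 473/500 ≈ 0.946000

1 1 9721/10000
2 2 9619/10000
3 3 473/500
f(2y,3y) = ((9619/10000)/(473/500) − 1)/(1) = 159/9460 ≈ 1.6808%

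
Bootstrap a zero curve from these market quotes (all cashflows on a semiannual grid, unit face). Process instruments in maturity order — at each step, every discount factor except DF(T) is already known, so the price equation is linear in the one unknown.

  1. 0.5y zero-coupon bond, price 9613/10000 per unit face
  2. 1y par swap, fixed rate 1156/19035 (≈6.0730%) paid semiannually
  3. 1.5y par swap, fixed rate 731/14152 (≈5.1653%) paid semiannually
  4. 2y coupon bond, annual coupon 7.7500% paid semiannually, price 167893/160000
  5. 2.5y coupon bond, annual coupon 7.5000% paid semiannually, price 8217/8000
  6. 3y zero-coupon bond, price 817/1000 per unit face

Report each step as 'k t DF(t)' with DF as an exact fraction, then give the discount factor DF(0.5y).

1 1/2 9613/10000
2 1 4711/5000
3 3/2 9269/10000
4 2 4523/5000
5 5/2 171/200
6 3 817/1000
DF(0.5y) = 9613/10000 ≈ 0.961300

step 1 [0.5y] zero: DF = P = 9613/10000 ≈ 0.961300
step 2 [1y] swap r/2=578/19035: DF=(1 − 578/19035·(0.961300))/(1+578/19035) = 4711/5000 ≈ 0.942200
step 3 [1.5y] swap r/2=731/28304: DF=(1 − 731/28304·(0.961300+0.942200))/(1+731/28304) = 9269/10000 ≈ 0.926900
step 4 [2y] bond c/2=31/800: DF=(167893/160000 − 31/800·(0.961300+0.942200+0.926900))/(1+31/800) = 4523/5000 ≈ 0.904600
step 5 [2.5y] bond c/2=3/80: DF=(8217/8000 − 3/80·(0.961300+0.942200+0.926900+0.904600))/(1+3/80) = 171/200 ≈ 0.855000
step 6 [3y] zero: DF = P = 817/1000 ≈ 0.817000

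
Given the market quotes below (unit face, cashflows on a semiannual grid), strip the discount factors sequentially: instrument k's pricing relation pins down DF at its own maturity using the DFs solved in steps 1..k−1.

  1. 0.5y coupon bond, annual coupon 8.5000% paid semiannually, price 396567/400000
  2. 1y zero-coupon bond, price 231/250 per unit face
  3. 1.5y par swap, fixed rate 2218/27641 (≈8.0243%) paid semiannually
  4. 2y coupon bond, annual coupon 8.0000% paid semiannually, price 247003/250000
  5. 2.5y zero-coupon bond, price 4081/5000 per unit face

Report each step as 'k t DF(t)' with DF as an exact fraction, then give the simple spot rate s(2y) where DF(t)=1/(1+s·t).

step 1 [0.5y] bond c/2=17/400: DF=(396567/400000 − 17/400·(0))/(1+17/400) = 951/1000 ≈ 0.951000
step 2 [1y] zero: DF = P = 231/250 ≈ 0.924000
step 3 [1.5y] swap r/2=1109/27641: DF=(1 − 1109/27641·(0.951000+0.924000))/(1+1109/27641) = 8891/10000 ≈ 0.889100
step 4 [2y] bond c/2=1/25: DF=(247003/250000 − 1/25·(0.951000+0.924000+0.889100))/(1+1/25) = 8437/10000 ≈ 0.843700
step 5 [2.5y] zero: DF = P = 4081/5000 ≈ 0.816200

1 1/2 951/1000
2 1 231/250
3 3/2 8891/10000
4 2 8437/10000
5 5/2 4081/5000
s(2y) = (1/(8437/10000) − 1)/(2) = 1563/16874 ≈ 9.2628%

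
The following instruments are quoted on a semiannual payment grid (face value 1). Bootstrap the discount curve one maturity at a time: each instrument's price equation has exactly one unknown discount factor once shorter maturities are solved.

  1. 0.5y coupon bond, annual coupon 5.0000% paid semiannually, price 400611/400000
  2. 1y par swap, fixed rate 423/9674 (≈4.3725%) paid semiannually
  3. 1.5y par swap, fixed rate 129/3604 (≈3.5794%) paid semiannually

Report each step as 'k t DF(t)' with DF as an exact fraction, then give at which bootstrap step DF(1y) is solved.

1 1/2 9771/10000
2 1 9577/10000
3 3/2 2371/2500
DF(1y) is solved at step 2

step 1 [0.5y] bond c/2=1/40: DF=(400611/400000 − 1/40·(0))/(1+1/40) = 9771/10000 ≈ 0.977100
step 2 [1y] swap r/2=423/19348: DF=(1 − 423/19348·(0.977100))/(1+423/19348) = 9577/10000 ≈ 0.957700
step 3 [1.5y] swap r/2=129/7208: DF=(1 − 129/7208·(0.977100+0.957700))/(1+129/7208) = 2371/2500 ≈ 0.948400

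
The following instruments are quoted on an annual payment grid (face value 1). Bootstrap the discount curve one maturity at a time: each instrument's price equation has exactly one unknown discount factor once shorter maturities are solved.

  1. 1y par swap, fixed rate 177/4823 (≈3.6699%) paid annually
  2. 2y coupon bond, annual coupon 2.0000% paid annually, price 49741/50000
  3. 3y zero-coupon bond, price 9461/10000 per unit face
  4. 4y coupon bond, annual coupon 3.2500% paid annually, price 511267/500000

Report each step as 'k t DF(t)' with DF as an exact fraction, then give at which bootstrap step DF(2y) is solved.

1 1 4823/5000
2 2 2391/2500
3 3 9461/10000
4 4 9001/10000
DF(2y) is solved at step 2

step 1 [1y] swap r/1=177/4823: DF=(1 − 177/4823·(0))/(1+177/4823) = 4823/5000 ≈ 0.964600
step 2 [2y] bond c/1=1/50: DF=(49741/50000 − 1/50·(0.964600))/(1+1/50) = 2391/2500 ≈ 0.956400
step 3 [3y] zero: DF = P = 9461/10000 ≈ 0.946100
step 4 [4y] bond c/1=13/400: DF=(511267/500000 − 13/400·(0.964600+0.956400+0.946100))/(1+13/400) = 9001/10000 ≈ 0.900100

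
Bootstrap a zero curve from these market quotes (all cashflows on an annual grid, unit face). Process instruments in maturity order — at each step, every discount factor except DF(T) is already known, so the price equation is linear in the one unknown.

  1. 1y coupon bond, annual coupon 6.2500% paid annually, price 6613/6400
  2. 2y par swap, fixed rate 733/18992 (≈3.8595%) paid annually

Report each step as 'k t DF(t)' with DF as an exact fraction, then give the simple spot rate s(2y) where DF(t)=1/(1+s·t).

1 1 389/400
2 2 9267/10000
s(2y) = (1/(9267/10000) − 1)/(2) = 733/18534 ≈ 3.9549%

step 1 [1y] bond c/1=1/16: DF=(6613/6400 − 1/16·(0))/(1+1/16) = 389/400 ≈ 0.972500
step 2 [2y] swap r/1=733/18992: DF=(1 − 733/18992·(0.972500))/(1+733/18992) = 9267/10000 ≈ 0.926700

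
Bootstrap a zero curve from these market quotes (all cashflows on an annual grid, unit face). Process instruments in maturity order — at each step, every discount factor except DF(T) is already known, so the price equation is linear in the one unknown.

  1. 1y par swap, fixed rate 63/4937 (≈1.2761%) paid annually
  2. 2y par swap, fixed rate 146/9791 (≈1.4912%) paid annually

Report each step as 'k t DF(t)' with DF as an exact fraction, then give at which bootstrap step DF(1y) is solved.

1 1 4937/5000
2 2 2427/2500
DF(1y) is solved at step 1

step 1 [1y] swap r/1=63/4937: DF=(1 − 63/4937·(0))/(1+63/4937) = 4937/5000 ≈ 0.987400
step 2 [2y] swap r/1=146/9791: DF=(1 − 146/9791·(0.987400))/(1+146/9791) = 2427/2500 ≈ 0.970800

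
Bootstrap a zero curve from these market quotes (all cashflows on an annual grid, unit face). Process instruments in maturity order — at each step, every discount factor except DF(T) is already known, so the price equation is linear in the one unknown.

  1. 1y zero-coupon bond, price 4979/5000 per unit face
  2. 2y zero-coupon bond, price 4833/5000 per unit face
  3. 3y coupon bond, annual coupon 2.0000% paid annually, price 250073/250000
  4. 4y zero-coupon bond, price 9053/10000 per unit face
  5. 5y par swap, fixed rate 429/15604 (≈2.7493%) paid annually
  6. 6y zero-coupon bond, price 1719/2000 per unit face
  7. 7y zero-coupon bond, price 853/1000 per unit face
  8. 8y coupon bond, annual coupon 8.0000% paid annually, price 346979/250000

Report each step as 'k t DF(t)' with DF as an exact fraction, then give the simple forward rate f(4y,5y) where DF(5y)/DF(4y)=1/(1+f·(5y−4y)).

1 1 4979/5000
2 2 4833/5000
3 3 4711/5000
4 4 9053/10000
5 5 8713/10000
6 6 1719/2000
7 7 853/1000
8 8 1623/2000
f(4y,5y) = ((9053/10000)/(8713/10000) − 1)/(1) = 340/8713 ≈ 3.9022%

step 1 [1y] zero: DF = P = 4979/5000 ≈ 0.995800
step 2 [2y] zero: DF = P = 4833/5000 ≈ 0.966600
step 3 [3y] bond c/1=1/50: DF=(250073/250000 − 1/50·(0.995800+0.966600))/(1+1/50) = 4711/5000 ≈ 0.942200
step 4 [4y] zero: DF = P = 9053/10000 ≈ 0.905300
step 5 [5y] swap r/1=429/15604: DF=(1 − 429/15604·(0.995800+0.966600+0.942200+0.905300))/(1+429/15604) = 8713/10000 ≈ 0.871300
step 6 [6y] zero: DF = P = 1719/2000 ≈ 0.859500
step 7 [7y] zero: DF = P = 853/1000 ≈ 0.853000
step 8 [8y] bond c/1=2/25: DF=(346979/250000 − 2/25·(0.995800+0.966600+0.942200+0.905300+0.871300+0.859500+0.853000))/(1+2/25) = 1623/2000 ≈ 0.811500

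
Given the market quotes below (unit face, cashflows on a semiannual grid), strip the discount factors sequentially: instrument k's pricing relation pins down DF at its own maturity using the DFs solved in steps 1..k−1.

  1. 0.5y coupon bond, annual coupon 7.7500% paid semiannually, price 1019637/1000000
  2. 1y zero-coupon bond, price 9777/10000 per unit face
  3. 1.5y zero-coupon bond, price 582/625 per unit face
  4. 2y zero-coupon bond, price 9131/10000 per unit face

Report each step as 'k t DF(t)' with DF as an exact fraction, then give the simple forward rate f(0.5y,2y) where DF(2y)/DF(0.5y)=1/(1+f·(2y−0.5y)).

step 1 [0.5y] bond c/2=31/800: DF=(1019637/1000000 − 31/800·(0))/(1+31/800) = 1227/1250 ≈ 0.981600
step 2 [1y] zero: DF = P = 9777/10000 ≈ 0.977700
step 3 [1.5y] zero: DF = P = 582/625 ≈ 0.931200
step 4 [2y] zero: DF = P = 9131/10000 ≈ 0.913100

1 1/2 1227/1250
2 1 9777/10000
3 3/2 582/625
4 2 9131/10000
f(0.5y,2y) = ((1227/1250)/(9131/10000) − 1)/(3/2) = 1370/27393 ≈ 5.0013%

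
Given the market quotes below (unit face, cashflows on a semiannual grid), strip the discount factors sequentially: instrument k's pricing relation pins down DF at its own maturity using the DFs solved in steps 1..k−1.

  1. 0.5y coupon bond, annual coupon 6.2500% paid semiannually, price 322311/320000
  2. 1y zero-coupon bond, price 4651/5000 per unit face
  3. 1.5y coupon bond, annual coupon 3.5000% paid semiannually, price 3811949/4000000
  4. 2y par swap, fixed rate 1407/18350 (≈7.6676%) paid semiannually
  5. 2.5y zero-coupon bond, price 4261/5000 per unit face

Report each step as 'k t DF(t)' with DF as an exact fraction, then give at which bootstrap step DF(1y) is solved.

1 1/2 9767/10000
2 1 4651/5000
3 3/2 4519/5000
4 2 8593/10000
5 5/2 4261/5000
DF(1y) is solved at step 2

step 1 [0.5y] bond c/2=1/32: DF=(322311/320000 − 1/32·(0))/(1+1/32) = 9767/10000 ≈ 0.976700
step 2 [1y] zero: DF = P = 4651/5000 ≈ 0.930200
step 3 [1.5y] bond c/2=7/400: DF=(3811949/4000000 − 7/400·(0.976700+0.930200))/(1+7/400) = 4519/5000 ≈ 0.903800
step 4 [2y] swap r/2=1407/36700: DF=(1 − 1407/36700·(0.976700+0.930200+0.903800))/(1+1407/36700) = 8593/10000 ≈ 0.859300
step 5 [2.5y] zero: DF = P = 4261/5000 ≈ 0.852200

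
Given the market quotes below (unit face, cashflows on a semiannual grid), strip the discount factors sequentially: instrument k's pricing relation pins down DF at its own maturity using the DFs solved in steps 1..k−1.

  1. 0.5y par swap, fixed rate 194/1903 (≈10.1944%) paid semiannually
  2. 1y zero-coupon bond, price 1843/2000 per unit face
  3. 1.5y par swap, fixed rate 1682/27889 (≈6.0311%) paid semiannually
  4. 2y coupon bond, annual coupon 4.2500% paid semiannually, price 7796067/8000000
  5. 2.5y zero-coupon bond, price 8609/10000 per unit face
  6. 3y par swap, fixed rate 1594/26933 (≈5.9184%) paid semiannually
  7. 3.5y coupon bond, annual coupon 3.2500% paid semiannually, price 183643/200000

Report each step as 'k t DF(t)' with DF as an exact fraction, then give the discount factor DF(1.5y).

1 1/2 1903/2000
2 1 1843/2000
3 3/2 9159/10000
4 2 4481/5000
5 5/2 8609/10000
6 3 4203/5000
7 7/2 4087/5000
DF(1.5y) = 9159/10000 ≈ 0.915900

step 1 [0.5y] swap r/2=97/1903: DF=(1 − 97/1903·(0))/(1+97/1903) = 1903/2000 ≈ 0.951500
step 2 [1y] zero: DF = P = 1843/2000 ≈ 0.921500
step 3 [1.5y] swap r/2=841/27889: DF=(1 − 841/27889·(0.951500+0.921500))/(1+841/27889) = 9159/10000 ≈ 0.915900
step 4 [2y] bond c/2=17/800: DF=(7796067/8000000 − 17/800·(0.951500+0.921500+0.915900))/(1+17/800) = 4481/5000 ≈ 0.896200
step 5 [2.5y] zero: DF = P = 8609/10000 ≈ 0.860900
step 6 [3y] swap r/2=797/26933: DF=(1 − 797/26933·(0.951500+0.921500+0.915900+0.896200+0.860900))/(1+797/26933) = 4203/5000 ≈ 0.840600
step 7 [3.5y] bond c/2=13/800: DF=(183643/200000 − 13/800·(0.951500+0.921500+0.915900+0.896200+0.860900+0.840600))/(1+13/800) = 4087/5000 ≈ 0.817400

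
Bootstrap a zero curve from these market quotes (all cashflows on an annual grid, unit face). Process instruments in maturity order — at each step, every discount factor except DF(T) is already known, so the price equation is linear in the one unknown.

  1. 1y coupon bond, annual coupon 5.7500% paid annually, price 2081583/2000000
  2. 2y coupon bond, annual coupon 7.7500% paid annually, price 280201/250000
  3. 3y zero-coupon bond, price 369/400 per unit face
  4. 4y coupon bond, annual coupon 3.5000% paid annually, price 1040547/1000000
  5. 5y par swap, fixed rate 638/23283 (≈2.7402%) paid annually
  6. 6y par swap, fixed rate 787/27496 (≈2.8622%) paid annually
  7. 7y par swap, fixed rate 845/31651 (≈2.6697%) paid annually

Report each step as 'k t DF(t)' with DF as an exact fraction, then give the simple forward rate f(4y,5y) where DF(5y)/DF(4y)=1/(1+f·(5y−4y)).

step 1 [1y] bond c/1=23/400: DF=(2081583/2000000 − 23/400·(0))/(1+23/400) = 4921/5000 ≈ 0.984200
step 2 [2y] bond c/1=31/400: DF=(280201/250000 − 31/400·(0.984200))/(1+31/400) = 4847/5000 ≈ 0.969400
step 3 [3y] zero: DF = P = 369/400 ≈ 0.922500
step 4 [4y] bond c/1=7/200: DF=(1040547/1000000 − 7/200·(0.984200+0.969400+0.922500))/(1+7/200) = 9081/10000 ≈ 0.908100
step 5 [5y] swap r/1=638/23283: DF=(1 − 638/23283·(0.984200+0.969400+0.922500+0.908100))/(1+638/23283) = 2181/2500 ≈ 0.872400
step 6 [6y] swap r/1=787/27496: DF=(1 − 787/27496·(0.984200+0.969400+0.922500+0.908100+0.872400))/(1+787/27496) = 4213/5000 ≈ 0.842600
step 7 [7y] swap r/1=845/31651: DF=(1 − 845/31651·(0.984200+0.969400+0.922500+0.908100+0.872400+0.842600))/(1+845/31651) = 831/1000 ≈ 0.831000

1 1 4921/5000
2 2 4847/5000
3 3 369/400
4 4 9081/10000
5 5 2181/2500
6 6 4213/5000
7 7 831/1000
f(4y,5y) = ((9081/10000)/(2181/2500) − 1)/(1) = 119/2908 ≈ 4.0922%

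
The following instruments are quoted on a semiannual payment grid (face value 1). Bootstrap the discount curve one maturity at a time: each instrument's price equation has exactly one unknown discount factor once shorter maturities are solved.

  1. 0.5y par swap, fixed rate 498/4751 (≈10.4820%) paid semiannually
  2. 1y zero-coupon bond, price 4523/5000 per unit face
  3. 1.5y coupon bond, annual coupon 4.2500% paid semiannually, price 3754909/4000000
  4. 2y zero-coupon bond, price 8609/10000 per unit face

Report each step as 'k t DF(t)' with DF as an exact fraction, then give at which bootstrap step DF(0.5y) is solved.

step 1 [0.5y] swap r/2=249/4751: DF=(1 − 249/4751·(0))/(1+249/4751) = 4751/5000 ≈ 0.950200
step 2 [1y] zero: DF = P = 4523/5000 ≈ 0.904600
step 3 [1.5y] bond c/2=17/800: DF=(3754909/4000000 − 17/800·(0.950200+0.904600))/(1+17/800) = 4403/5000 ≈ 0.880600
step 4 [2y] zero: DF = P = 8609/10000 ≈ 0.860900

1 1/2 4751/5000
2 1 4523/5000
3 3/2 4403/5000
4 2 8609/10000
DF(0.5y) is solved at step 1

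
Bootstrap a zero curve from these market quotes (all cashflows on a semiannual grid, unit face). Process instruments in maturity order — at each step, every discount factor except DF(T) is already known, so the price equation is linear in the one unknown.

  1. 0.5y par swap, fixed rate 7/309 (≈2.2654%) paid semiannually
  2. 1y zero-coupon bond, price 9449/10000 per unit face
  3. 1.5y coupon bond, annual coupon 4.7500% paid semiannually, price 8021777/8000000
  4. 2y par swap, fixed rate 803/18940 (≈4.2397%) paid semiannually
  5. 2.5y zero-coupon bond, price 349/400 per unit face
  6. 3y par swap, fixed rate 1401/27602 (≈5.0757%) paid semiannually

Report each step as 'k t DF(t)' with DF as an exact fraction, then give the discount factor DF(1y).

step 1 [0.5y] swap r/2=7/618: DF=(1 − 7/618·(0))/(1+7/618) = 618/625 ≈ 0.988800
step 2 [1y] zero: DF = P = 9449/10000 ≈ 0.944900
step 3 [1.5y] bond c/2=19/800: DF=(8021777/8000000 − 19/800·(0.988800+0.944900))/(1+19/800) = 4673/5000 ≈ 0.934600
step 4 [2y] swap r/2=803/37880: DF=(1 − 803/37880·(0.988800+0.944900+0.934600))/(1+803/37880) = 9197/10000 ≈ 0.919700
step 5 [2.5y] zero: DF = P = 349/400 ≈ 0.872500
step 6 [3y] swap r/2=1401/55204: DF=(1 − 1401/55204·(0.988800+0.944900+0.934600+0.919700+0.872500))/(1+1401/55204) = 8599/10000 ≈ 0.859900

1 1/2 618/625
2 1 9449/10000
3 3/2 4673/5000
4 2 9197/10000
5 5/2 349/400
6 3 8599/10000
DF(1y) = 9449/10000 ≈ 0.944900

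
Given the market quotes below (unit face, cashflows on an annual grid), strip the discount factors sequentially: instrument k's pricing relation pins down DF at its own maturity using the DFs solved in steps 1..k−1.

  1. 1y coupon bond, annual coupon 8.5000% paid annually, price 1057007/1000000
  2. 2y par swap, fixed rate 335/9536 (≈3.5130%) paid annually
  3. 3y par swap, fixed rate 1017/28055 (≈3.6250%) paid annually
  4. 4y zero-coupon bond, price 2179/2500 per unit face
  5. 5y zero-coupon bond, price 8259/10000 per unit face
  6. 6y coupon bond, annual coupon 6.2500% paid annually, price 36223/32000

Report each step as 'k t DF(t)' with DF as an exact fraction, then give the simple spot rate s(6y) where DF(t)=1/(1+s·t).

step 1 [1y] bond c/1=17/200: DF=(1057007/1000000 − 17/200·(0))/(1+17/200) = 4871/5000 ≈ 0.974200
step 2 [2y] swap r/1=335/9536: DF=(1 − 335/9536·(0.974200))/(1+335/9536) = 933/1000 ≈ 0.933000
step 3 [3y] swap r/1=1017/28055: DF=(1 − 1017/28055·(0.974200+0.933000))/(1+1017/28055) = 8983/10000 ≈ 0.898300
step 4 [4y] zero: DF = P = 2179/2500 ≈ 0.871600
step 5 [5y] zero: DF = P = 8259/10000 ≈ 0.825900
step 6 [6y] bond c/1=1/16: DF=(36223/32000 − 1/16·(0.974200+0.933000+0.898300+0.871600+0.825900))/(1+1/16) = 1601/2000 ≈ 0.800500

1 1 4871/5000
2 2 933/1000
3 3 8983/10000
4 4 2179/2500
5 5 8259/10000
6 6 1601/2000
s(6y) = (1/(1601/2000) − 1)/(6) = 133/3202 ≈ 4.1537%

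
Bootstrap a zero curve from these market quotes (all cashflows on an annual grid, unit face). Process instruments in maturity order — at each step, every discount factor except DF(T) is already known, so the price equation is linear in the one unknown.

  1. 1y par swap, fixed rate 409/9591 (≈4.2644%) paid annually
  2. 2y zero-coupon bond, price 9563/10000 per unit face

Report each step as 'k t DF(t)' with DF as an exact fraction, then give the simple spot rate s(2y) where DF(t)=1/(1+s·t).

1 1 9591/10000
2 2 9563/10000
s(2y) = (1/(9563/10000) − 1)/(2) = 437/19126 ≈ 2.2848%

step 1 [1y] swap r/1=409/9591: DF=(1 − 409/9591·(0))/(1+409/9591) = 9591/10000 ≈ 0.959100
step 2 [2y] zero: DF = P = 9563/10000 ≈ 0.956300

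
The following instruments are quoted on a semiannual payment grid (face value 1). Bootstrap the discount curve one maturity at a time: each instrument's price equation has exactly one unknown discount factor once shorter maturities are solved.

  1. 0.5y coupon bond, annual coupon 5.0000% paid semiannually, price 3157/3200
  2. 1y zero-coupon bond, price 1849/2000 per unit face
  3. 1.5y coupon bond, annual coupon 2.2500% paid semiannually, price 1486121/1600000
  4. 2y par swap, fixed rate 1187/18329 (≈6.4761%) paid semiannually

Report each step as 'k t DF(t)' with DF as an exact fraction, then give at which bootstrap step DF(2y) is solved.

1 1/2 77/80
2 1 1849/2000
3 3/2 359/400
4 2 8813/10000
DF(2y) is solved at step 4

step 1 [0.5y] bond c/2=1/40: DF=(3157/3200 − 1/40·(0))/(1+1/40) = 77/80 ≈ 0.962500
step 2 [1y] zero: DF = P = 1849/2000 ≈ 0.924500
step 3 [1.5y] bond c/2=9/800: DF=(1486121/1600000 − 9/800·(0.962500+0.924500))/(1+9/800) = 359/400 ≈ 0.897500
step 4 [2y] swap r/2=1187/36658: DF=(1 − 1187/36658·(0.962500+0.924500+0.897500))/(1+1187/36658) = 8813/10000 ≈ 0.881300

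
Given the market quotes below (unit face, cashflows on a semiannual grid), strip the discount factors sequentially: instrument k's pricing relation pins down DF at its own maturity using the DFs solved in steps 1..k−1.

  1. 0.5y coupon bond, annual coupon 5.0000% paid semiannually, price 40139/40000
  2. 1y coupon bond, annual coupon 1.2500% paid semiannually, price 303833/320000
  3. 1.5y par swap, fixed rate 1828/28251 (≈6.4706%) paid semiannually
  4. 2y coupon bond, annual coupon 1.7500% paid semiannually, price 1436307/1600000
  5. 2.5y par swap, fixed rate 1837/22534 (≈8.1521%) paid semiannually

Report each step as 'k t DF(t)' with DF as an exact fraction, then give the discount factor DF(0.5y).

step 1 [0.5y] bond c/2=1/40: DF=(40139/40000 − 1/40·(0))/(1+1/40) = 979/1000 ≈ 0.979000
step 2 [1y] bond c/2=1/160: DF=(303833/320000 − 1/160·(0.979000))/(1+1/160) = 15/16 ≈ 0.937500
step 3 [1.5y] swap r/2=914/28251: DF=(1 − 914/28251·(0.979000+0.937500))/(1+914/28251) = 4543/5000 ≈ 0.908600
step 4 [2y] bond c/2=7/800: DF=(1436307/1600000 − 7/800·(0.979000+0.937500+0.908600))/(1+7/800) = 4327/5000 ≈ 0.865400
step 5 [2.5y] swap r/2=1837/45068: DF=(1 − 1837/45068·(0.979000+0.937500+0.908600+0.865400))/(1+1837/45068) = 8163/10000 ≈ 0.816300

1 1/2 979/1000
2 1 15/16
3 3/2 4543/5000
4 2 4327/5000
5 5/2 8163/10000
DF(0.5y) = 979/1000 ≈ 0.979000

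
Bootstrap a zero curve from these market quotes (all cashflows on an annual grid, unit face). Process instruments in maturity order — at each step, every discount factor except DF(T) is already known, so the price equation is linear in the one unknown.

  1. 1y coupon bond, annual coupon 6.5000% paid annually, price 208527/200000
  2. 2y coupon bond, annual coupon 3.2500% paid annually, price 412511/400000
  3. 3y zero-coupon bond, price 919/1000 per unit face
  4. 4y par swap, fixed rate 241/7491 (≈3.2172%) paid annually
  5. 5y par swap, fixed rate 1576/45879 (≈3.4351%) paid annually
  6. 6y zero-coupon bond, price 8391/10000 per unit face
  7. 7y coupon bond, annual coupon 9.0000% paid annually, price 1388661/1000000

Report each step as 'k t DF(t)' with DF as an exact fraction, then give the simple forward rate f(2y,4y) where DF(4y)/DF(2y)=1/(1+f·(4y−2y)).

step 1 [1y] bond c/1=13/200: DF=(208527/200000 − 13/200·(0))/(1+13/200) = 979/1000 ≈ 0.979000
step 2 [2y] bond c/1=13/400: DF=(412511/400000 − 13/400·(0.979000))/(1+13/400) = 121/125 ≈ 0.968000
step 3 [3y] zero: DF = P = 919/1000 ≈ 0.919000
step 4 [4y] swap r/1=241/7491: DF=(1 − 241/7491·(0.979000+0.968000+0.919000))/(1+241/7491) = 1759/2000 ≈ 0.879500
step 5 [5y] swap r/1=1576/45879: DF=(1 − 1576/45879·(0.979000+0.968000+0.919000+0.879500))/(1+1576/45879) = 1053/1250 ≈ 0.842400
step 6 [6y] zero: DF = P = 8391/10000 ≈ 0.839100
step 7 [7y] bond c/1=9/100: DF=(1388661/1000000 − 9/100·(0.979000+0.968000+0.919000+0.879500+0.842400+0.839100))/(1+9/100) = 8259/10000 ≈ 0.825900

1 1 979/1000
2 2 121/125
3 3 919/1000
4 4 1759/2000
5 5 1053/1250
6 6 8391/10000
7 7 8259/10000
f(2y,4y) = ((121/125)/(1759/2000) − 1)/(2) = 177/3518 ≈ 5.0313%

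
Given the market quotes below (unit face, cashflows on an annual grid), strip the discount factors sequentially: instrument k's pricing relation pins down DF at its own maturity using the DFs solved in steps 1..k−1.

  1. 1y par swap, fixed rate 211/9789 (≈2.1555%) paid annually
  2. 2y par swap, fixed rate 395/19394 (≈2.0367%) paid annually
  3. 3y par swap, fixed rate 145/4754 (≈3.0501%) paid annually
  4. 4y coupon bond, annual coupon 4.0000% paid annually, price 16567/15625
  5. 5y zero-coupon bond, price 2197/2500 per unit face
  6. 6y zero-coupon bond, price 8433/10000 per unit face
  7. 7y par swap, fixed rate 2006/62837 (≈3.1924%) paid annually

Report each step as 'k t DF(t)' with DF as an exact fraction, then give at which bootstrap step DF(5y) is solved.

1 1 9789/10000
2 2 1921/2000
3 3 913/1000
4 4 4549/5000
5 5 2197/2500
6 6 8433/10000
7 7 3997/5000
DF(5y) is solved at step 5

step 1 [1y] swap r/1=211/9789: DF=(1 − 211/9789·(0))/(1+211/9789) = 9789/10000 ≈ 0.978900
step 2 [2y] swap r/1=395/19394: DF=(1 − 395/19394·(0.978900))/(1+395/19394) = 1921/2000 ≈ 0.960500
step 3 [3y] swap r/1=145/4754: DF=(1 − 145/4754·(0.978900+0.960500))/(1+145/4754) = 913/1000 ≈ 0.913000
step 4 [4y] bond c/1=1/25: DF=(16567/15625 − 1/25·(0.978900+0.960500+0.913000))/(1+1/25) = 4549/5000 ≈ 0.909800
step 5 [5y] zero: DF = P = 2197/2500 ≈ 0.878800
step 6 [6y] zero: DF = P = 8433/10000 ≈ 0.843300
step 7 [7y] swap r/1=2006/62837: DF=(1 − 2006/62837·(0.978900+0.960500+0.913000+0.909800+0.878800+0.843300))/(1+2006/62837) = 3997/5000 ≈ 0.799400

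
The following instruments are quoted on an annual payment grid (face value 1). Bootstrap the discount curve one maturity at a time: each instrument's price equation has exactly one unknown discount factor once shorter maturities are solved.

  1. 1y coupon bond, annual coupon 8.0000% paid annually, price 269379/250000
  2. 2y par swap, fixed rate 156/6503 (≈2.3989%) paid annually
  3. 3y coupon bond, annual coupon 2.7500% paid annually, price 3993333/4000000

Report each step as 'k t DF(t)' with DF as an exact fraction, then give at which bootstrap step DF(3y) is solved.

step 1 [1y] bond c/1=2/25: DF=(269379/250000 − 2/25·(0))/(1+2/25) = 9977/10000 ≈ 0.997700
step 2 [2y] swap r/1=156/6503: DF=(1 − 156/6503·(0.997700))/(1+156/6503) = 2383/2500 ≈ 0.953200
step 3 [3y] bond c/1=11/400: DF=(3993333/4000000 − 11/400·(0.997700+0.953200))/(1+11/400) = 4597/5000 ≈ 0.919400

1 1 9977/10000
2 2 2383/2500
3 3 4597/5000
DF(3y) is solved at step 3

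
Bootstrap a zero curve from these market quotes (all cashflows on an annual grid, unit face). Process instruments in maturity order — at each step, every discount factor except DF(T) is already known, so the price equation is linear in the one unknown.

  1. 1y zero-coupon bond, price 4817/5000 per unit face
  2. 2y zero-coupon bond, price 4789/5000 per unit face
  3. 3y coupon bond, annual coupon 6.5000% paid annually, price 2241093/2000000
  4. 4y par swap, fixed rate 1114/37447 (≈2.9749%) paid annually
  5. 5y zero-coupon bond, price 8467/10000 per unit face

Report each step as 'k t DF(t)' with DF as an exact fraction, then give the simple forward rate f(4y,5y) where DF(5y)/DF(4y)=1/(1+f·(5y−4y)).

1 1 4817/5000
2 2 4789/5000
3 3 9349/10000
4 4 4443/5000
5 5 8467/10000
f(4y,5y) = ((4443/5000)/(8467/10000) − 1)/(1) = 419/8467 ≈ 4.9486%

step 1 [1y] zero: DF = P = 4817/5000 ≈ 0.963400
step 2 [2y] zero: DF = P = 4789/5000 ≈ 0.957800
step 3 [3y] bond c/1=13/200: DF=(2241093/2000000 − 13/200·(0.963400+0.957800))/(1+13/200) = 9349/10000 ≈ 0.934900
step 4 [4y] swap r/1=1114/37447: DF=(1 − 1114/37447·(0.963400+0.957800+0.934900))/(1+1114/37447) = 4443/5000 ≈ 0.888600
step 5 [5y] zero: DF = P = 8467/10000 ≈ 0.846700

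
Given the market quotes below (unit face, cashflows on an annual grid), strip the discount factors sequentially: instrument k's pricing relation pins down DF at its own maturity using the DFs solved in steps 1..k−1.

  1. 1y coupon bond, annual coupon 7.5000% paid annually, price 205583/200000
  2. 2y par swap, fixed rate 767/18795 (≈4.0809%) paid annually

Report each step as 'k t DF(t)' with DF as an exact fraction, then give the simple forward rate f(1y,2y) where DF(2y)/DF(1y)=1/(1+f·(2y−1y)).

1 1 4781/5000
2 2 9233/10000
f(1y,2y) = ((4781/5000)/(9233/10000) − 1)/(1) = 47/1319 ≈ 3.5633%

step 1 [1y] bond c/1=3/40: DF=(205583/200000 − 3/40·(0))/(1+3/40) = 4781/5000 ≈ 0.956200
step 2 [2y] swap r/1=767/18795: DF=(1 − 767/18795·(0.956200))/(1+767/18795) = 9233/10000 ≈ 0.923300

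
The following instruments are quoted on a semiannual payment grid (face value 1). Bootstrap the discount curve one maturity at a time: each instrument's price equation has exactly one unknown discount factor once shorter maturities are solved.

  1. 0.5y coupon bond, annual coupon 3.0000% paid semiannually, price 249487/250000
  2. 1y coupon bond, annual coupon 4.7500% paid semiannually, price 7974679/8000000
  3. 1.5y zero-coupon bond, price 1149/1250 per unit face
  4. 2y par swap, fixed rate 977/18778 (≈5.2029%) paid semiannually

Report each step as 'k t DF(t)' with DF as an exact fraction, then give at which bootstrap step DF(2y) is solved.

1 1/2 1229/1250
2 1 9509/10000
3 3/2 1149/1250
4 2 9023/10000
DF(2y) is solved at step 4

step 1 [0.5y] bond c/2=3/200: DF=(249487/250000 − 3/200·(0))/(1+3/200) = 1229/1250 ≈ 0.983200
step 2 [1y] bond c/2=19/800: DF=(7974679/8000000 − 19/800·(0.983200))/(1+19/800) = 9509/10000 ≈ 0.950900
step 3 [1.5y] zero: DF = P = 1149/1250 ≈ 0.919200
step 4 [2y] swap r/2=977/37556: DF=(1 − 977/37556·(0.983200+0.950900+0.919200))/(1+977/37556) = 9023/10000 ≈ 0.902300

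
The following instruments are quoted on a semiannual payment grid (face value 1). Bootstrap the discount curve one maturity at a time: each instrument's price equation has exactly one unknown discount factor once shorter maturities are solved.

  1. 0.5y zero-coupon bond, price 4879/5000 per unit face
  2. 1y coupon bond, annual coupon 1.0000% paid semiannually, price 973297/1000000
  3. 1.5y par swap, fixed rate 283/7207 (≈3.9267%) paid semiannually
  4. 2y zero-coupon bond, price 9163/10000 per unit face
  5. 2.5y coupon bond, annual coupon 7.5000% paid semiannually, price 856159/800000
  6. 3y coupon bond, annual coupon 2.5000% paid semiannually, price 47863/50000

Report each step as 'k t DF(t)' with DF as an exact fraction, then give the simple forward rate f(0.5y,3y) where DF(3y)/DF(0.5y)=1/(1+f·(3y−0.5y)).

step 1 [0.5y] zero: DF = P = 4879/5000 ≈ 0.975800
step 2 [1y] bond c/2=1/200: DF=(973297/1000000 − 1/200·(0.975800))/(1+1/200) = 2409/2500 ≈ 0.963600
step 3 [1.5y] swap r/2=283/14414: DF=(1 − 283/14414·(0.975800+0.963600))/(1+283/14414) = 4717/5000 ≈ 0.943400
step 4 [2y] zero: DF = P = 9163/10000 ≈ 0.916300
step 5 [2.5y] bond c/2=3/80: DF=(856159/800000 − 3/80·(0.975800+0.963600+0.943400+0.916300))/(1+3/80) = 4471/5000 ≈ 0.894200
step 6 [3y] bond c/2=1/80: DF=(47863/50000 − 1/80·(0.975800+0.963600+0.943400+0.916300+0.894200))/(1+1/80) = 71/80 ≈ 0.887500

1 1/2 4879/5000
2 1 2409/2500
3 3/2 4717/5000
4 2 9163/10000
5 5/2 4471/5000
6 3 71/80
f(0.5y,3y) = ((4879/5000)/(71/80) − 1)/(5/2) = 1766/44375 ≈ 3.9797%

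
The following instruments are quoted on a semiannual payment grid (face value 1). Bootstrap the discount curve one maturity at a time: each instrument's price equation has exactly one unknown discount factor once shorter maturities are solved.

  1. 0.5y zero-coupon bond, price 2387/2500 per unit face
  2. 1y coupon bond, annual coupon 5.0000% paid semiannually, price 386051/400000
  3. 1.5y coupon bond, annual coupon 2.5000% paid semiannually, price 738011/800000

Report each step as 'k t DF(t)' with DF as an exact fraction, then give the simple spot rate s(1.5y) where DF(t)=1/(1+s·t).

1 1/2 2387/2500
2 1 9183/10000
3 3/2 111/125
s(1.5y) = (1/(111/125) − 1)/(3/2) = 28/333 ≈ 8.4084%

step 1 [0.5y] zero: DF = P = 2387/2500 ≈ 0.954800
step 2 [1y] bond c/2=1/40: DF=(386051/400000 − 1/40·(0.954800))/(1+1/40) = 9183/10000 ≈ 0.918300
step 3 [1.5y] bond c/2=1/80: DF=(738011/800000 − 1/80·(0.954800+0.918300))/(1+1/80) = 111/125 ≈ 0.888000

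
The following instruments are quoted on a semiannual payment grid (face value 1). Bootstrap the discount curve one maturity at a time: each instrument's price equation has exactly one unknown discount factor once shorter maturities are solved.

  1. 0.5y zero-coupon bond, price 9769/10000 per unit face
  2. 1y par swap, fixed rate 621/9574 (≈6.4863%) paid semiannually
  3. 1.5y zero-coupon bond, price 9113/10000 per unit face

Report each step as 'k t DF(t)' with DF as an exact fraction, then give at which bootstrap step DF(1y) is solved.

1 1/2 9769/10000
2 1 9379/10000
3 3/2 9113/10000
DF(1y) is solved at step 2

step 1 [0.5y] zero: DF = P = 9769/10000 ≈ 0.976900
step 2 [1y] swap r/2=621/19148: DF=(1 − 621/19148·(0.976900))/(1+621/19148) = 9379/10000 ≈ 0.937900
step 3 [1.5y] zero: DF = P = 9113/10000 ≈ 0.911300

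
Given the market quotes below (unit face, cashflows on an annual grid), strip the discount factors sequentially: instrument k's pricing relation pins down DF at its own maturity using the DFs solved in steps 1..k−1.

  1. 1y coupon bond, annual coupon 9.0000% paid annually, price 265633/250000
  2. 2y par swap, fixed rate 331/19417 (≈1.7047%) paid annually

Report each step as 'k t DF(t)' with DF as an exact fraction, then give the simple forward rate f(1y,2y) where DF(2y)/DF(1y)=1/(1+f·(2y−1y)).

1 1 2437/2500
2 2 9669/10000
f(1y,2y) = ((2437/2500)/(9669/10000) − 1)/(1) = 79/9669 ≈ 0.8170%

step 1 [1y] bond c/1=9/100: DF=(265633/250000 − 9/100·(0))/(1+9/100) = 2437/2500 ≈ 0.974800
step 2 [2y] swap r/1=331/19417: DF=(1 − 331/19417·(0.974800))/(1+331/19417) = 9669/10000 ≈ 0.966900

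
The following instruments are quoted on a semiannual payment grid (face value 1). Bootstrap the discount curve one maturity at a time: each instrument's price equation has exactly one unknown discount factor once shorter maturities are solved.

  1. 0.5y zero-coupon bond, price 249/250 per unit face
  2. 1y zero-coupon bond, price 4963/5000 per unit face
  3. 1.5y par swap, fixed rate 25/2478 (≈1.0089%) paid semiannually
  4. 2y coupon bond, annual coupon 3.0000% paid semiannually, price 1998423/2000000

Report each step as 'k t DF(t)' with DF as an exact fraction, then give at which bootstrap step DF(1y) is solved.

step 1 [0.5y] zero: DF = P = 249/250 ≈ 0.996000
step 2 [1y] zero: DF = P = 4963/5000 ≈ 0.992600
step 3 [1.5y] swap r/2=25/4956: DF=(1 − 25/4956·(0.996000+0.992600))/(1+25/4956) = 197/200 ≈ 0.985000
step 4 [2y] bond c/2=3/200: DF=(1998423/2000000 − 3/200·(0.996000+0.992600+0.985000))/(1+3/200) = 1881/2000 ≈ 0.940500

1 1/2 249/250
2 1 4963/5000
3 3/2 197/200
4 2 1881/2000
DF(1y) is solved at step 2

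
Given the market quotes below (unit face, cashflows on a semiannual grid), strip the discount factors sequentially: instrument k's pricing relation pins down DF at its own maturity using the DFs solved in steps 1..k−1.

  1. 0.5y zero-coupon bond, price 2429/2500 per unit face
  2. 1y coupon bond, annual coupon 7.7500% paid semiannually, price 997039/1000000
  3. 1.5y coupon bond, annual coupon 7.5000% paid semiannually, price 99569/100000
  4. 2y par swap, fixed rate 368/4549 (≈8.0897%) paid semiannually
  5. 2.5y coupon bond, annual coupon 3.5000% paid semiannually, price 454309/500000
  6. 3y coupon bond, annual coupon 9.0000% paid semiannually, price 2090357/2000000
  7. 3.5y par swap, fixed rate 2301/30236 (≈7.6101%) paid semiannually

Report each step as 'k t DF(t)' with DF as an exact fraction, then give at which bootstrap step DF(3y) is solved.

1 1/2 2429/2500
2 1 2309/2500
3 3/2 557/625
4 2 533/625
5 5/2 519/625
6 3 8077/10000
7 7/2 7699/10000
DF(3y) is solved at step 6

step 1 [0.5y] zero: DF = P = 2429/2500 ≈ 0.971600
step 2 [1y] bond c/2=31/800: DF=(997039/1000000 − 31/800·(0.971600))/(1+31/800) = 2309/2500 ≈ 0.923600
step 3 [1.5y] bond c/2=3/80: DF=(99569/100000 − 3/80·(0.971600+0.923600))/(1+3/80) = 557/625 ≈ 0.891200
step 4 [2y] swap r/2=184/4549: DF=(1 − 184/4549·(0.971600+0.923600+0.891200))/(1+184/4549) = 533/625 ≈ 0.852800
step 5 [2.5y] bond c/2=7/400: DF=(454309/500000 − 7/400·(0.971600+0.923600+0.891200+0.852800))/(1+7/400) = 519/625 ≈ 0.830400
step 6 [3y] bond c/2=9/200: DF=(2090357/2000000 − 9/200·(0.971600+0.923600+0.891200+0.852800+0.830400))/(1+9/200) = 8077/10000 ≈ 0.807700
step 7 [3.5y] swap r/2=2301/60472: DF=(1 − 2301/60472·(0.971600+0.923600+0.891200+0.852800+0.830400+0.807700))/(1+2301/60472) = 7699/10000 ≈ 0.769900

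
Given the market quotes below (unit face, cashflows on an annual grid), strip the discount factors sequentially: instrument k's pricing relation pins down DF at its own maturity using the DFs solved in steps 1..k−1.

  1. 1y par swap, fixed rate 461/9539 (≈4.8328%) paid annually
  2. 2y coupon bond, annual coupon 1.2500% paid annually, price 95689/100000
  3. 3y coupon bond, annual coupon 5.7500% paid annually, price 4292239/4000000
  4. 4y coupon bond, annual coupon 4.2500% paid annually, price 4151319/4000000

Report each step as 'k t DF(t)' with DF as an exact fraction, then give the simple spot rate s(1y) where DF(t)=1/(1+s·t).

1 1 9539/10000
2 2 9333/10000
3 3 9121/10000
4 4 4407/5000
s(1y) = (1/(9539/10000) − 1)/(1) = 461/9539 ≈ 4.8328%

step 1 [1y] swap r/1=461/9539: DF=(1 − 461/9539·(0))/(1+461/9539) = 9539/10000 ≈ 0.953900
step 2 [2y] bond c/1=1/80: DF=(95689/100000 − 1/80·(0.953900))/(1+1/80) = 9333/10000 ≈ 0.933300
step 3 [3y] bond c/1=23/400: DF=(4292239/4000000 − 23/400·(0.953900+0.933300))/(1+23/400) = 9121/10000 ≈ 0.912100
step 4 [4y] bond c/1=17/400: DF=(4151319/4000000 − 17/400·(0.953900+0.933300+0.912100))/(1+17/400) = 4407/5000 ≈ 0.881400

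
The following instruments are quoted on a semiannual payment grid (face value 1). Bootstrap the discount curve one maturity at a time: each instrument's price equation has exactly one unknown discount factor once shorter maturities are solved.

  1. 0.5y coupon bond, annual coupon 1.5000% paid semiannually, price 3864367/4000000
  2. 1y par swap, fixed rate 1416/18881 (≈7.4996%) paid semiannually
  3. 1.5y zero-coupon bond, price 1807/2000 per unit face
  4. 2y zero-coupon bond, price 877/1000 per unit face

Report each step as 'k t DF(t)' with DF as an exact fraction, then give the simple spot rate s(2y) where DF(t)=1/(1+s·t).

1 1/2 9589/10000
2 1 2323/2500
3 3/2 1807/2000
4 2 877/1000
s(2y) = (1/(877/1000) − 1)/(2) = 123/1754 ≈ 7.0125%

step 1 [0.5y] bond c/2=3/400: DF=(3864367/4000000 − 3/400·(0))/(1+3/400) = 9589/10000 ≈ 0.958900
step 2 [1y] swap r/2=708/18881: DF=(1 − 708/18881·(0.958900))/(1+708/18881) = 2323/2500 ≈ 0.929200
step 3 [1.5y] zero: DF = P = 1807/2000 ≈ 0.903500
step 4 [2y] zero: DF = P = 877/1000 ≈ 0.877000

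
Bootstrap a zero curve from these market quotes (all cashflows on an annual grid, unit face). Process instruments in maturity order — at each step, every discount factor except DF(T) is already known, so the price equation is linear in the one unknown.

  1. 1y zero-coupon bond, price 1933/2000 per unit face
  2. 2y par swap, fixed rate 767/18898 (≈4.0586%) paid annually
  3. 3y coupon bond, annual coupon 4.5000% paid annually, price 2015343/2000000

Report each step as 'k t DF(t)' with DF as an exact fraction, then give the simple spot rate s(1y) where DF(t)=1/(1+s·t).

step 1 [1y] zero: DF = P = 1933/2000 ≈ 0.966500
step 2 [2y] swap r/1=767/18898: DF=(1 − 767/18898·(0.966500))/(1+767/18898) = 9233/10000 ≈ 0.923300
step 3 [3y] bond c/1=9/200: DF=(2015343/2000000 − 9/200·(0.966500+0.923300))/(1+9/200) = 8829/10000 ≈ 0.882900

1 1 1933/2000
2 2 9233/10000
3 3 8829/10000
s(1y) = (1/(1933/2000) − 1)/(1) = 67/1933 ≈ 3.4661%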